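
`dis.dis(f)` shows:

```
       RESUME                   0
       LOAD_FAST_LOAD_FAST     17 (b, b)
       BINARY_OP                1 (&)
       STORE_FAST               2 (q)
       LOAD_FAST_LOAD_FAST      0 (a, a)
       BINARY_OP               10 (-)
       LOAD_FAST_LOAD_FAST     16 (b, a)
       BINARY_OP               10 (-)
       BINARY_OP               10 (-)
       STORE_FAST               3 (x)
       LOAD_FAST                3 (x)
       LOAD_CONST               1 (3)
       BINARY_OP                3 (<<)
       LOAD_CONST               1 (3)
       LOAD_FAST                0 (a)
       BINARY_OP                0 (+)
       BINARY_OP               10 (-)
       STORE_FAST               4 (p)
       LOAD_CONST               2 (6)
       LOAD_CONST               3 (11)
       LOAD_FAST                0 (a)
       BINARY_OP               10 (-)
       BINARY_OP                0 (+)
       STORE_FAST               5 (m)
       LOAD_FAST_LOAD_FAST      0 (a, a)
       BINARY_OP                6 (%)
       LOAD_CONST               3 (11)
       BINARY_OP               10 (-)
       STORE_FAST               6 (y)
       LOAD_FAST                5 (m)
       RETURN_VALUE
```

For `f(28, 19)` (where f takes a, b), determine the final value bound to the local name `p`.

LOAD_FAST_LOAD_FAST b,b → push 19,19. Stack: [19, 19]
BINARY_OP & → 19 & 19 = 19. Stack: [19]
STORE_FAST q → q=19. Stack: []
LOAD_FAST_LOAD_FAST a,a → push 28,28. Stack: [28, 28]
BINARY_OP - → 28 - 28 = 0. Stack: [0]
LOAD_FAST_LOAD_FAST b,a → push 19,28. Stack: [0, 19, 28]
BINARY_OP - → 19 - 28 = -9. Stack: [0, -9]
BINARY_OP - → 0 - -9 = 9. Stack: [9]
STORE_FAST x → x=9. Stack: []
LOAD_FAST x → push 9. Stack: [9]
LOAD_CONST → push 3. Stack: [9, 3]
BINARY_OP << → 9 << 3 = 72. Stack: [72]
LOAD_CONST → push 3. Stack: [72, 3]
LOAD_FAST a → push 28. Stack: [72, 3, 28]
BINARY_OP + → 3 + 28 = 31. Stack: [72, 31]
BINARY_OP - → 72 - 31 = 41. Stack: [41]
STORE_FAST p → p=41. Stack: []
LOAD_CONST → push 6. Stack: [6]
LOAD_CONST → push 11. Stack: [6, 11]
LOAD_FAST a → push 28. Stack: [6, 11, 28]
BINARY_OP - → 11 - 28 = -17. Stack: [6, -17]
BINARY_OP + → 6 + -17 = -11. Stack: [-11]
STORE_FAST m → m=-11. Stack: []
LOAD_FAST_LOAD_FAST a,a → push 28,28. Stack: [28, 28]
BINARY_OP % → 28 % 28 = 0. Stack: [0]
LOAD_CONST → push 11. Stack: [0, 11]
BINARY_OP - → 0 - 11 = -11. Stack: [-11]
STORE_FAST y → y=-11. Stack: []
LOAD_FAST m → push -11. Stack: [-11]
RETURN_VALUE → return -11.

41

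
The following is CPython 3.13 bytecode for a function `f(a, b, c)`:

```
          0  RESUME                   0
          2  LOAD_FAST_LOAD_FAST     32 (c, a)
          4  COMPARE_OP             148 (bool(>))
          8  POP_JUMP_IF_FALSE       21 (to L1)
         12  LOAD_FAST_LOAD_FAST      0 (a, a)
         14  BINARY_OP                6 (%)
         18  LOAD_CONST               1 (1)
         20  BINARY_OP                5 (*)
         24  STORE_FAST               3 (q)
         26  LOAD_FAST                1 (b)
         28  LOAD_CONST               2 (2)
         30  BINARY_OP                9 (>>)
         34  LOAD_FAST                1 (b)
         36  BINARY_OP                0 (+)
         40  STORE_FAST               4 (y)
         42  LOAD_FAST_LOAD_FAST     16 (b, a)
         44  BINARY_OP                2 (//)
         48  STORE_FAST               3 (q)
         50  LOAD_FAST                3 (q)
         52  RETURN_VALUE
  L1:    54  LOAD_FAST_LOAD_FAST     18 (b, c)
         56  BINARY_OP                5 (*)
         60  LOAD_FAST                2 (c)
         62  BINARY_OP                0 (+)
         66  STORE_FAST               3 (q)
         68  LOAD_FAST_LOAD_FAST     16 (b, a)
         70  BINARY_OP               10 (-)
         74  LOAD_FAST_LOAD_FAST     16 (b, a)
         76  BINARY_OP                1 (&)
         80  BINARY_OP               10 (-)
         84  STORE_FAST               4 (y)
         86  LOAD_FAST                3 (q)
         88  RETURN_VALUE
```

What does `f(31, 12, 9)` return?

117

LOAD_FAST_LOAD_FAST c,a → push 9,31. Stack: [9, 31]
COMPARE_OP bool(>) → 9 vs 31 = False. Stack: [False]
POP_JUMP_IF_FALSE → pop False; jump. Stack: []
LOAD_FAST_LOAD_FAST b,c → push 12,9. Stack: [12, 9]
BINARY_OP * → 12 * 9 = 108. Stack: [108]
LOAD_FAST c → push 9. Stack: [108, 9]
BINARY_OP + → 108 + 9 = 117. Stack: [117]
STORE_FAST q → q=117. Stack: []
LOAD_FAST_LOAD_FAST b,a → push 12,31. Stack: [12, 31]
BINARY_OP - → 12 - 31 = -19. Stack: [-19]
LOAD_FAST_LOAD_FAST b,a → push 12,31. Stack: [-19, 12, 31]
BINARY_OP & → 12 & 31 = 12. Stack: [-19, 12]
BINARY_OP - → -19 - 12 = -31. Stack: [-31]
STORE_FAST y → y=-31. Stack: []
LOAD_FAST q → push 117. Stack: [117]
RETURN_VALUE → return 117.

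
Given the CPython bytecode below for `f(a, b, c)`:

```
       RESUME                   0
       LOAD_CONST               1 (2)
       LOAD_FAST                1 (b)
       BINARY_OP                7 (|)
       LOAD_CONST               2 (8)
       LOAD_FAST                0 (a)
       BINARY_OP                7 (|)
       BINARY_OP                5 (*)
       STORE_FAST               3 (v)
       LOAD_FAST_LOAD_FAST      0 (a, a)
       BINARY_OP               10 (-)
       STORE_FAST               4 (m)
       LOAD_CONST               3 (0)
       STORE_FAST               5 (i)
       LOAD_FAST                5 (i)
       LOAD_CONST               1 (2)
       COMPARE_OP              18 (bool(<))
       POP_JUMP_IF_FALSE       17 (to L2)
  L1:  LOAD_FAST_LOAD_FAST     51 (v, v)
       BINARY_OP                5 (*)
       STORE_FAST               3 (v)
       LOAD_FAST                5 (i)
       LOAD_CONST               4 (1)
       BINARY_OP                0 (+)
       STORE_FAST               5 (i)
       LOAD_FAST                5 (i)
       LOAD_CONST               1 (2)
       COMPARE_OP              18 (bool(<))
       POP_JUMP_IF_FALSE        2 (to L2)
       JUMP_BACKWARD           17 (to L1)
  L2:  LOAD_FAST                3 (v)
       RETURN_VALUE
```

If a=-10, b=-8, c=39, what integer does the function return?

LOAD_CONST → push 2. Stack: [2]
LOAD_FAST b → push -8. Stack: [2, -8]
BINARY_OP | → 2 | -8 = -6. Stack: [-6]
LOAD_CONST → push 8. Stack: [-6, 8]
LOAD_FAST a → push -10. Stack: [-6, 8, -10]
BINARY_OP | → 8 | -10 = -2. Stack: [-6, -2]
BINARY_OP * → -6 * -2 = 12. Stack: [12]
STORE_FAST v → v=12. Stack: []
LOAD_FAST_LOAD_FAST a,a → push -10,-10. Stack: [-10, -10]
BINARY_OP - → -10 - -10 = 0. Stack: [0]
STORE_FAST m → m=0. Stack: []
LOAD_CONST → push 0. Stack: [0]
STORE_FAST i → i=0. Stack: []
LOAD_FAST i → push 0. Stack: [0]
LOAD_CONST → push 2. Stack: [0, 2]
COMPARE_OP bool(<) → 0 vs 2 = True. Stack: [True]
POP_JUMP_IF_FALSE → pop True; no jump. Stack: []
LOAD_FAST_LOAD_FAST v,v → push 12,12. Stack: [12, 12]
BINARY_OP * → 12 * 12 = 144. Stack: [144]
STORE_FAST v → v=144. Stack: []
LOAD_FAST i → push 0. Stack: [0]
LOAD_CONST → push 1. Stack: [0, 1]
BINARY_OP + → 0 + 1 = 1. Stack: [1]
STORE_FAST i → i=1. Stack: []
LOAD_FAST i → push 1. Stack: [1]
LOAD_CONST → push 2. Stack: [1, 2]
COMPARE_OP bool(<) → 1 vs 2 = True. Stack: [True]
POP_JUMP_IF_FALSE → pop True; no jump. Stack: []
LOAD_FAST_LOAD_FAST v,v → push 144,144. Stack: [144, 144]
BINARY_OP * → 144 * 144 = 20736. Stack: [20736]
STORE_FAST v → v=20736. Stack: []
LOAD_FAST i → push 1. Stack: [1]
LOAD_CONST → push 1. Stack: [1, 1]
BINARY_OP + → 1 + 1 = 2. Stack: [2]
STORE_FAST i → i=2. Stack: []
LOAD_FAST i → push 2. Stack: [2]
LOAD_CONST → push 2. Stack: [2, 2]
COMPARE_OP bool(<) → 2 vs 2 = False. Stack: [False]
POP_JUMP_IF_FALSE → pop False; jump. Stack: []
LOAD_FAST v → push 20736. Stack: [20736]
RETURN_VALUE → return 20736.

20736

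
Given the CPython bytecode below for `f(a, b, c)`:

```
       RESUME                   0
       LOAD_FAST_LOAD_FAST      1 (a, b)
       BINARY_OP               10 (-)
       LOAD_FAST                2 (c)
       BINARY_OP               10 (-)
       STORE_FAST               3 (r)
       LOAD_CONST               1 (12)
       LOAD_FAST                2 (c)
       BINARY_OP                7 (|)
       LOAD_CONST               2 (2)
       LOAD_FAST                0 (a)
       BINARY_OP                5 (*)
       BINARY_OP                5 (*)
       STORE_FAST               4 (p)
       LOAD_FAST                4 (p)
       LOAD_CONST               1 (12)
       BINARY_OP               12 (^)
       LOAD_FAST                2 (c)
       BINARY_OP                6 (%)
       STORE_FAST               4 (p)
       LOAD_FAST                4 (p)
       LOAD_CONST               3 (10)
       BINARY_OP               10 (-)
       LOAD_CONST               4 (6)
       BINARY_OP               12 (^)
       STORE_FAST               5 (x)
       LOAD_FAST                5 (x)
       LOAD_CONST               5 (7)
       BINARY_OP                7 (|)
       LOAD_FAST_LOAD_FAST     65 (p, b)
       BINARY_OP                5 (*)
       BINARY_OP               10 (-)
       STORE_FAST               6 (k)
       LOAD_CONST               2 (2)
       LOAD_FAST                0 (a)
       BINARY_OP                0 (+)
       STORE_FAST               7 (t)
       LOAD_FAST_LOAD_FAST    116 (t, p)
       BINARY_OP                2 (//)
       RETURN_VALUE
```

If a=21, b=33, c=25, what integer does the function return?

4

LOAD_FAST_LOAD_FAST a,b → push 21,33. Stack: [21, 33]
BINARY_OP - → 21 - 33 = -12. Stack: [-12]
LOAD_FAST c → push 25. Stack: [-12, 25]
BINARY_OP - → -12 - 25 = -37. Stack: [-37]
STORE_FAST r → r=-37. Stack: []
LOAD_CONST → push 12. Stack: [12]
LOAD_FAST c → push 25. Stack: [12, 25]
BINARY_OP | → 12 | 25 = 29. Stack: [29]
LOAD_CONST → push 2. Stack: [29, 2]
LOAD_FAST a → push 21. Stack: [29, 2, 21]
BINARY_OP * → 2 * 21 = 42. Stack: [29, 42]
BINARY_OP * → 29 * 42 = 1218. Stack: [1218]
STORE_FAST p → p=1218. Stack: []
LOAD_FAST p → push 1218. Stack: [1218]
LOAD_CONST → push 12. Stack: [1218, 12]
BINARY_OP ^ → 1218 ^ 12 = 1230. Stack: [1230]
LOAD_FAST c → push 25. Stack: [1230, 25]
BINARY_OP % → 1230 % 25 = 5. Stack: [5]
STORE_FAST p → p=5. Stack: []
LOAD_FAST p → push 5. Stack: [5]
LOAD_CONST → push 10. Stack: [5, 10]
BINARY_OP - → 5 - 10 = -5. Stack: [-5]
LOAD_CONST → push 6. Stack: [-5, 6]
BINARY_OP ^ → -5 ^ 6 = -3. Stack: [-3]
STORE_FAST x → x=-3. Stack: []
LOAD_FAST x → push -3. Stack: [-3]
LOAD_CONST → push 7. Stack: [-3, 7]
BINARY_OP | → -3 | 7 = -1. Stack: [-1]
LOAD_FAST_LOAD_FAST p,b → push 5,33. Stack: [-1, 5, 33]
BINARY_OP * → 5 * 33 = 165. Stack: [-1, 165]
BINARY_OP - → -1 - 165 = -166. Stack: [-166]
STORE_FAST k → k=-166. Stack: []
LOAD_CONST → push 2. Stack: [2]
LOAD_FAST a → push 21. Stack: [2, 21]
BINARY_OP + → 2 + 21 = 23. Stack: [23]
STORE_FAST t → t=23. Stack: []
LOAD_FAST_LOAD_FAST t,p → push 23,5. Stack: [23, 5]
BINARY_OP // → 23 // 5 = 4. Stack: [4]
RETURN_VALUE → return 4.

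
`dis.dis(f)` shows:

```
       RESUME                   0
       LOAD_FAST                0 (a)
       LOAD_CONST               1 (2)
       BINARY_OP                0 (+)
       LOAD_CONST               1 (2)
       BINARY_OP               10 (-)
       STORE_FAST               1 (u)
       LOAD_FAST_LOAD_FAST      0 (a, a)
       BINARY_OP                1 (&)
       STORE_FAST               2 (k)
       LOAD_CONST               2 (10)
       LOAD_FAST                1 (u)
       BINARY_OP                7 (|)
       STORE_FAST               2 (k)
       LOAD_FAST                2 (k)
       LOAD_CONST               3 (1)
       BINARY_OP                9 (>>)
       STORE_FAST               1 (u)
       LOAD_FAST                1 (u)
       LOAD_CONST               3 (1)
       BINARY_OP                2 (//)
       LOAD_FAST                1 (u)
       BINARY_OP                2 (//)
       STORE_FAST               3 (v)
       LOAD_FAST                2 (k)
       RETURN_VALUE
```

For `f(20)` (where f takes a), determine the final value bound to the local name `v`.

1

LOAD_FAST a → push 20. Stack: [20]
LOAD_CONST → push 2. Stack: [20, 2]
BINARY_OP + → 20 + 2 = 22. Stack: [22]
LOAD_CONST → push 2. Stack: [22, 2]
BINARY_OP - → 22 - 2 = 20. Stack: [20]
STORE_FAST u → u=20. Stack: []
LOAD_FAST_LOAD_FAST a,a → push 20,20. Stack: [20, 20]
BINARY_OP & → 20 & 20 = 20. Stack: [20]
STORE_FAST k → k=20. Stack: []
LOAD_CONST → push 10. Stack: [10]
LOAD_FAST u → push 20. Stack: [10, 20]
BINARY_OP | → 10 | 20 = 30. Stack: [30]
STORE_FAST k → k=30. Stack: []
LOAD_FAST k → push 30. Stack: [30]
LOAD_CONST → push 1. Stack: [30, 1]
BINARY_OP >> → 30 >> 1 = 15. Stack: [15]
STORE_FAST u → u=15. Stack: []
LOAD_FAST u → push 15. Stack: [15]
LOAD_CONST → push 1. Stack: [15, 1]
BINARY_OP // → 15 // 1 = 15. Stack: [15]
LOAD_FAST u → push 15. Stack: [15, 15]
BINARY_OP // → 15 // 15 = 1. Stack: [1]
STORE_FAST v → v=1. Stack: []
LOAD_FAST k → push 30. Stack: [30]
RETURN_VALUE → return 30.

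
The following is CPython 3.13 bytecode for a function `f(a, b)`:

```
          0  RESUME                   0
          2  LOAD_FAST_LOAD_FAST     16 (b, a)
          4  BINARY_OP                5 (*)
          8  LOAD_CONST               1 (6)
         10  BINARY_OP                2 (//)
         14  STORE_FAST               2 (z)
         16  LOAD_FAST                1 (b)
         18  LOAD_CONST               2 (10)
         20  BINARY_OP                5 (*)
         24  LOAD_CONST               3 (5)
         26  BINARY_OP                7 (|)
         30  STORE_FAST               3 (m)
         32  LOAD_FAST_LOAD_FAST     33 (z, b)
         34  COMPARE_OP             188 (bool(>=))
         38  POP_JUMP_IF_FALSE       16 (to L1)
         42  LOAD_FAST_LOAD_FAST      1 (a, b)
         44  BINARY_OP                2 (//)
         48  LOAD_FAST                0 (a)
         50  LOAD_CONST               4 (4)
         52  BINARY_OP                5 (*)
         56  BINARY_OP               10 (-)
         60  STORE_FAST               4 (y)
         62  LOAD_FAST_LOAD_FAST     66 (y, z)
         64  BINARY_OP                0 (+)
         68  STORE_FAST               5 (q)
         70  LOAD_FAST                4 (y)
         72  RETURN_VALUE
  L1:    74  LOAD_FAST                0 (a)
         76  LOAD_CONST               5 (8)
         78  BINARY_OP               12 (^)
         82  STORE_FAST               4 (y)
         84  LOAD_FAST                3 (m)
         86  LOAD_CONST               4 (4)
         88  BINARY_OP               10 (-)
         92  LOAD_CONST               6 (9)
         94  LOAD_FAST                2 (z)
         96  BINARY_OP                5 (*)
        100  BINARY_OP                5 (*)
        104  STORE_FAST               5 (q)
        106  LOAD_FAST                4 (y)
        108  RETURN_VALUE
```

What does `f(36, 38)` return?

LOAD_FAST_LOAD_FAST b,a → push 38,36. Stack: [38, 36]
BINARY_OP * → 38 * 36 = 1368. Stack: [1368]
LOAD_CONST → push 6. Stack: [1368, 6]
BINARY_OP // → 1368 // 6 = 228. Stack: [228]
STORE_FAST z → z=228. Stack: []
LOAD_FAST b → push 38. Stack: [38]
LOAD_CONST → push 10. Stack: [38, 10]
BINARY_OP * → 38 * 10 = 380. Stack: [380]
LOAD_CONST → push 5. Stack: [380, 5]
BINARY_OP | → 380 | 5 = 381. Stack: [381]
STORE_FAST m → m=381. Stack: []
LOAD_FAST_LOAD_FAST z,b → push 228,38. Stack: [228, 38]
COMPARE_OP bool(>=) → 228 vs 38 = True. Stack: [True]
POP_JUMP_IF_FALSE → pop True; no jump. Stack: []
LOAD_FAST_LOAD_FAST a,b → push 36,38. Stack: [36, 38]
BINARY_OP // → 36 // 38 = 0. Stack: [0]
LOAD_FAST a → push 36. Stack: [0, 36]
LOAD_CONST → push 4. Stack: [0, 36, 4]
BINARY_OP * → 36 * 4 = 144. Stack: [0, 144]
BINARY_OP - → 0 - 144 = -144. Stack: [-144]
STORE_FAST y → y=-144. Stack: []
LOAD_FAST_LOAD_FAST y,z → push -144,228. Stack: [-144, 228]
BINARY_OP + → -144 + 228 = 84. Stack: [84]
STORE_FAST q → q=84. Stack: []
LOAD_FAST y → push -144. Stack: [-144]
RETURN_VALUE → return -144.

-144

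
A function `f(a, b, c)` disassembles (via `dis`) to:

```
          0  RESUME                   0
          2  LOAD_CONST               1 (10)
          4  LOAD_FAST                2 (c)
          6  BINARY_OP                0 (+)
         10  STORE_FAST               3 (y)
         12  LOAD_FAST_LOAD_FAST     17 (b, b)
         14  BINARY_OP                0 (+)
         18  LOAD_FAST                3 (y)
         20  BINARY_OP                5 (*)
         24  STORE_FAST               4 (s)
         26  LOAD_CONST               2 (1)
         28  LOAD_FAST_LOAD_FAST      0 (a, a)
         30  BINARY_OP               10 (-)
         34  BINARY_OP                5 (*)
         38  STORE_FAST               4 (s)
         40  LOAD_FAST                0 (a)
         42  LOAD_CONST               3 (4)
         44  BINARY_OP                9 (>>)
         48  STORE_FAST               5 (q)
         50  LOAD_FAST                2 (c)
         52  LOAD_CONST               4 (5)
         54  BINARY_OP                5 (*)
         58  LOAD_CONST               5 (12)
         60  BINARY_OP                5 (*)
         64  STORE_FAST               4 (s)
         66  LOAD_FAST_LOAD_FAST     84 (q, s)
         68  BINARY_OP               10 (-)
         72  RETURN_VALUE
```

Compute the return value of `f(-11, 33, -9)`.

539

LOAD_CONST → push 10. Stack: [10]
LOAD_FAST c → push -9. Stack: [10, -9]
BINARY_OP + → 10 + -9 = 1. Stack: [1]
STORE_FAST y → y=1. Stack: []
LOAD_FAST_LOAD_FAST b,b → push 33,33. Stack: [33, 33]
BINARY_OP + → 33 + 33 = 66. Stack: [66]
LOAD_FAST y → push 1. Stack: [66, 1]
BINARY_OP * → 66 * 1 = 66. Stack: [66]
STORE_FAST s → s=66. Stack: []
LOAD_CONST → push 1. Stack: [1]
LOAD_FAST_LOAD_FAST a,a → push -11,-11. Stack: [1, -11, -11]
BINARY_OP - → -11 - -11 = 0. Stack: [1, 0]
BINARY_OP * → 1 * 0 = 0. Stack: [0]
STORE_FAST s → s=0. Stack: []
LOAD_FAST a → push -11. Stack: [-11]
LOAD_CONST → push 4. Stack: [-11, 4]
BINARY_OP >> → -11 >> 4 = -1. Stack: [-1]
STORE_FAST q → q=-1. Stack: []
LOAD_FAST c → push -9. Stack: [-9]
LOAD_CONST → push 5. Stack: [-9, 5]
BINARY_OP * → -9 * 5 = -45. Stack: [-45]
LOAD_CONST → push 12. Stack: [-45, 12]
BINARY_OP * → -45 * 12 = -540. Stack: [-540]
STORE_FAST s → s=-540. Stack: []
LOAD_FAST_LOAD_FAST q,s → push -1,-540. Stack: [-1, -540]
BINARY_OP - → -1 - -540 = 539. Stack: [539]
RETURN_VALUE → return 539.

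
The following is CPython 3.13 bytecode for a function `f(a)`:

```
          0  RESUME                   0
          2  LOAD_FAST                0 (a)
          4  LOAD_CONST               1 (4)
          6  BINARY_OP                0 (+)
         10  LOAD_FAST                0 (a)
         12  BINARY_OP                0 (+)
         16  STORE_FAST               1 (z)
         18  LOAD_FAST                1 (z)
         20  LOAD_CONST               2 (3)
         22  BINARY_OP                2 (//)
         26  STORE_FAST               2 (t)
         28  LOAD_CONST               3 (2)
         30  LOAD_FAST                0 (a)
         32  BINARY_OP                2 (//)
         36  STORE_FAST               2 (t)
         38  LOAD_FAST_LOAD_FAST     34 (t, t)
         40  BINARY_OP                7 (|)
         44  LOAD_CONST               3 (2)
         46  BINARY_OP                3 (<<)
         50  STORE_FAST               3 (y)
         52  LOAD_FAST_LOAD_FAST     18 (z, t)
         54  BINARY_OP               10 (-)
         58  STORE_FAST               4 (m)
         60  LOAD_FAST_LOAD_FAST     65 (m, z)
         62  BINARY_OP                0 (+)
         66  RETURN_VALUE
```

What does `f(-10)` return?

LOAD_FAST a → push -10. Stack: [-10]
LOAD_CONST → push 4. Stack: [-10, 4]
BINARY_OP + → -10 + 4 = -6. Stack: [-6]
LOAD_FAST a → push -10. Stack: [-6, -10]
BINARY_OP + → -6 + -10 = -16. Stack: [-16]
STORE_FAST z → z=-16. Stack: []
LOAD_FAST z → push -16. Stack: [-16]
LOAD_CONST → push 3. Stack: [-16, 3]
BINARY_OP // → -16 // 3 = -6. Stack: [-6]
STORE_FAST t → t=-6. Stack: []
LOAD_CONST → push 2. Stack: [2]
LOAD_FAST a → push -10. Stack: [2, -10]
BINARY_OP // → 2 // -10 = -1. Stack: [-1]
STORE_FAST t → t=-1. Stack: []
LOAD_FAST_LOAD_FAST t,t → push -1,-1. Stack: [-1, -1]
BINARY_OP | → -1 | -1 = -1. Stack: [-1]
LOAD_CONST → push 2. Stack: [-1, 2]
BINARY_OP << → -1 << 2 = -4. Stack: [-4]
STORE_FAST y → y=-4. Stack: []
LOAD_FAST_LOAD_FAST z,t → push -16,-1. Stack: [-16, -1]
BINARY_OP - → -16 - -1 = -15. Stack: [-15]
STORE_FAST m → m=-15. Stack: []
LOAD_FAST_LOAD_FAST m,z → push -15,-16. Stack: [-15, -16]
BINARY_OP + → -15 + -16 = -31. Stack: [-31]
RETURN_VALUE → return -31.

-31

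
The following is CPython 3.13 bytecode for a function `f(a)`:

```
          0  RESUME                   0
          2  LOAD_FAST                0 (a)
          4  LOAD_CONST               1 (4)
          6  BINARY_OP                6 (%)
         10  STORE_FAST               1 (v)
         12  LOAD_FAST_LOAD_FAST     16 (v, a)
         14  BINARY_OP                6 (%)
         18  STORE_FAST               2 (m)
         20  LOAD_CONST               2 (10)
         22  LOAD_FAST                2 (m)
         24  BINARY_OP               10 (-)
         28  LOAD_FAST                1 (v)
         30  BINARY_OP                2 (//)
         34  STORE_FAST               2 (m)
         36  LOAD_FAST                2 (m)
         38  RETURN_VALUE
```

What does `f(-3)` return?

12

LOAD_FAST a → push -3. Stack: [-3]
LOAD_CONST → push 4. Stack: [-3, 4]
BINARY_OP % → -3 % 4 = 1. Stack: [1]
STORE_FAST v → v=1. Stack: []
LOAD_FAST_LOAD_FAST v,a → push 1,-3. Stack: [1, -3]
BINARY_OP % → 1 % -3 = -2. Stack: [-2]
STORE_FAST m → m=-2. Stack: []
LOAD_CONST → push 10. Stack: [10]
LOAD_FAST m → push -2. Stack: [10, -2]
BINARY_OP - → 10 - -2 = 12. Stack: [12]
LOAD_FAST v → push 1. Stack: [12, 1]
BINARY_OP // → 12 // 1 = 12. Stack: [12]
STORE_FAST m → m=12. Stack: []
LOAD_FAST m → push 12. Stack: [12]
RETURN_VALUE → return 12.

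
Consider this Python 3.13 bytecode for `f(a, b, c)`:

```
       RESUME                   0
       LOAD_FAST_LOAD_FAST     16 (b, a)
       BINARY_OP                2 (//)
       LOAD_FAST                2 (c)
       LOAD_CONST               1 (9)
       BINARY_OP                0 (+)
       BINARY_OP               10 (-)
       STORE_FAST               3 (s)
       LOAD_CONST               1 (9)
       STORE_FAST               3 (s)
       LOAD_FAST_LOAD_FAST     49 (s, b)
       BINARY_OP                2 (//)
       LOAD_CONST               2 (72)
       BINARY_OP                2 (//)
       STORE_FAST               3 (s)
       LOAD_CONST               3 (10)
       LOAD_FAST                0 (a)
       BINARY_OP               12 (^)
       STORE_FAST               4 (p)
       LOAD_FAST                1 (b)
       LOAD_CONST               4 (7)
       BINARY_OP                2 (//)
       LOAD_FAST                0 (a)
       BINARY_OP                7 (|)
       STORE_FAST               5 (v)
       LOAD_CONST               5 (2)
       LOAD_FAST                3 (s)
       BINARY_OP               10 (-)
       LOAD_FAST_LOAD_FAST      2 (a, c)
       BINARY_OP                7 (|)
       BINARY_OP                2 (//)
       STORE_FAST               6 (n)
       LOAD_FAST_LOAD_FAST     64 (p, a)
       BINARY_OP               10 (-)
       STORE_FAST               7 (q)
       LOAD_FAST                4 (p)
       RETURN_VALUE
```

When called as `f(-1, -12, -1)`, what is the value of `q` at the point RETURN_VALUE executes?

-10

LOAD_FAST_LOAD_FAST b,a → push -12,-1. Stack: [-12, -1]
BINARY_OP // → -12 // -1 = 12. Stack: [12]
LOAD_FAST c → push -1. Stack: [12, -1]
LOAD_CONST → push 9. Stack: [12, -1, 9]
BINARY_OP + → -1 + 9 = 8. Stack: [12, 8]
BINARY_OP - → 12 - 8 = 4. Stack: [4]
STORE_FAST s → s=4. Stack: []
LOAD_CONST → push 9. Stack: [9]
STORE_FAST s → s=9. Stack: []
LOAD_FAST_LOAD_FAST s,b → push 9,-12. Stack: [9, -12]
BINARY_OP // → 9 // -12 = -1. Stack: [-1]
LOAD_CONST → push 72. Stack: [-1, 72]
BINARY_OP // → -1 // 72 = -1. Stack: [-1]
STORE_FAST s → s=-1. Stack: []
LOAD_CONST → push 10. Stack: [10]
LOAD_FAST a → push -1. Stack: [10, -1]
BINARY_OP ^ → 10 ^ -1 = -11. Stack: [-11]
STORE_FAST p → p=-11. Stack: []
LOAD_FAST b → push -12. Stack: [-12]
LOAD_CONST → push 7. Stack: [-12, 7]
BINARY_OP // → -12 // 7 = -2. Stack: [-2]
LOAD_FAST a → push -1. Stack: [-2, -1]
BINARY_OP | → -2 | -1 = -1. Stack: [-1]
STORE_FAST v → v=-1. Stack: []
LOAD_CONST → push 2. Stack: [2]
LOAD_FAST s → push -1. Stack: [2, -1]
BINARY_OP - → 2 - -1 = 3. Stack: [3]
LOAD_FAST_LOAD_FAST a,c → push -1,-1. Stack: [3, -1, -1]
BINARY_OP | → -1 | -1 = -1. Stack: [3, -1]
BINARY_OP // → 3 // -1 = -3. Stack: [-3]
STORE_FAST n → n=-3. Stack: []
LOAD_FAST_LOAD_FAST p,a → push -11,-1. Stack: [-11, -1]
BINARY_OP - → -11 - -1 = -10. Stack: [-10]
STORE_FAST q → q=-10. Stack: []
LOAD_FAST p → push -11. Stack: [-11]
RETURN_VALUE → return -11.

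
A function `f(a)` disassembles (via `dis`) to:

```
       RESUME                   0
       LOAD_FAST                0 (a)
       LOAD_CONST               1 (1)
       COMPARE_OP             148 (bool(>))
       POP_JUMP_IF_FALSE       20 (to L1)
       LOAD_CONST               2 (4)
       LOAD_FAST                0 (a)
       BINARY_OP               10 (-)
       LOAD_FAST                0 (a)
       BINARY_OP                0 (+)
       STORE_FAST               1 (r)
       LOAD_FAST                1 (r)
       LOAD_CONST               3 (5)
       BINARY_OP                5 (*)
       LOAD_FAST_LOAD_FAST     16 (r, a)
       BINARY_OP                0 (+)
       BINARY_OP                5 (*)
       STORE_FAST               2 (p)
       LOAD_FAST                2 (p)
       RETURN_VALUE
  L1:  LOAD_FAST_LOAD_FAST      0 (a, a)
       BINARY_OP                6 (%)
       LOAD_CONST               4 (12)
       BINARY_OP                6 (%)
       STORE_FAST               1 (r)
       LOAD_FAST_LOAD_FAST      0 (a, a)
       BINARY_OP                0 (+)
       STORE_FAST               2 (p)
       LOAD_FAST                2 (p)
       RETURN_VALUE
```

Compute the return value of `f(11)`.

LOAD_FAST a → push 11. Stack: [11]
LOAD_CONST → push 1. Stack: [11, 1]
COMPARE_OP bool(>) → 11 vs 1 = True. Stack: [True]
POP_JUMP_IF_FALSE → pop True; no jump. Stack: []
LOAD_CONST → push 4. Stack: [4]
LOAD_FAST a → push 11. Stack: [4, 11]
BINARY_OP - → 4 - 11 = -7. Stack: [-7]
LOAD_FAST a → push 11. Stack: [-7, 11]
BINARY_OP + → -7 + 11 = 4. Stack: [4]
STORE_FAST r → r=4. Stack: []
LOAD_FAST r → push 4. Stack: [4]
LOAD_CONST → push 5. Stack: [4, 5]
BINARY_OP * → 4 * 5 = 20. Stack: [20]
LOAD_FAST_LOAD_FAST r,a → push 4,11. Stack: [20, 4, 11]
BINARY_OP + → 4 + 11 = 15. Stack: [20, 15]
BINARY_OP * → 20 * 15 = 300. Stack: [300]
STORE_FAST p → p=300. Stack: []
LOAD_FAST p → push 300. Stack: [300]
RETURN_VALUE → return 300.

300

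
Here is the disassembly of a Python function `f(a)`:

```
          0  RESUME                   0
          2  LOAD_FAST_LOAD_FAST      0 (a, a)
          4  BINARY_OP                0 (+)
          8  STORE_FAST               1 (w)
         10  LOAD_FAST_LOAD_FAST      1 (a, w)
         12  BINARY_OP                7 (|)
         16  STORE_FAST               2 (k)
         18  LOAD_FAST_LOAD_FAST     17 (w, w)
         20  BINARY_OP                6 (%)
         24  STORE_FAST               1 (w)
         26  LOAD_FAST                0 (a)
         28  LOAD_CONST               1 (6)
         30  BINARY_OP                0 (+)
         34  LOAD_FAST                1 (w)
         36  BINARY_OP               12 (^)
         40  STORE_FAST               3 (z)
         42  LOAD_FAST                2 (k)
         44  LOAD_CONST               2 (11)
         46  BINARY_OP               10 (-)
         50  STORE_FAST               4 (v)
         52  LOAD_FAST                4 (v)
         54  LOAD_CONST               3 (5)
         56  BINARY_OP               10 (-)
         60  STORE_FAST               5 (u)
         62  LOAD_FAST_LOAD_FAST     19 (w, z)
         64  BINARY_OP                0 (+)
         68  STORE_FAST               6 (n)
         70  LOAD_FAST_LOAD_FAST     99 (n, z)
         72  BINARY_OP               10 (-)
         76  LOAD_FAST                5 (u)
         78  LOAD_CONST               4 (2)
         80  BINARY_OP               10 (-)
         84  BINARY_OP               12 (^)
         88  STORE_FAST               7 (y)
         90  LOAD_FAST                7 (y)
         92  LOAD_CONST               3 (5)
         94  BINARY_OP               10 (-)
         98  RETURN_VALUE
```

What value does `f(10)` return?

LOAD_FAST_LOAD_FAST a,a → push 10,10. Stack: [10, 10]
BINARY_OP + → 10 + 10 = 20. Stack: [20]
STORE_FAST w → w=20. Stack: []
LOAD_FAST_LOAD_FAST a,w → push 10,20. Stack: [10, 20]
BINARY_OP | → 10 | 20 = 30. Stack: [30]
STORE_FAST k → k=30. Stack: []
LOAD_FAST_LOAD_FAST w,w → push 20,20. Stack: [20, 20]
BINARY_OP % → 20 % 20 = 0. Stack: [0]
STORE_FAST w → w=0. Stack: []
LOAD_FAST a → push 10. Stack: [10]
LOAD_CONST → push 6. Stack: [10, 6]
BINARY_OP + → 10 + 6 = 16. Stack: [16]
LOAD_FAST w → push 0. Stack: [16, 0]
BINARY_OP ^ → 16 ^ 0 = 16. Stack: [16]
STORE_FAST z → z=16. Stack: []
LOAD_FAST k → push 30. Stack: [30]
LOAD_CONST → push 11. Stack: [30, 11]
BINARY_OP - → 30 - 11 = 19. Stack: [19]
STORE_FAST v → v=19. Stack: []
LOAD_FAST v → push 19. Stack: [19]
LOAD_CONST → push 5. Stack: [19, 5]
BINARY_OP - → 19 - 5 = 14. Stack: [14]
STORE_FAST u → u=14. Stack: []
LOAD_FAST_LOAD_FAST w,z → push 0,16. Stack: [0, 16]
BINARY_OP + → 0 + 16 = 16. Stack: [16]
STORE_FAST n → n=16. Stack: []
LOAD_FAST_LOAD_FAST n,z → push 16,16. Stack: [16, 16]
BINARY_OP - → 16 - 16 = 0. Stack: [0]
LOAD_FAST u → push 14. Stack: [0, 14]
LOAD_CONST → push 2. Stack: [0, 14, 2]
BINARY_OP - → 14 - 2 = 12. Stack: [0, 12]
BINARY_OP ^ → 0 ^ 12 = 12. Stack: [12]
STORE_FAST y → y=12. Stack: []
LOAD_FAST y → push 12. Stack: [12]
LOAD_CONST → push 5. Stack: [12, 5]
BINARY_OP - → 12 - 5 = 7. Stack: [7]
RETURN_VALUE → return 7.

7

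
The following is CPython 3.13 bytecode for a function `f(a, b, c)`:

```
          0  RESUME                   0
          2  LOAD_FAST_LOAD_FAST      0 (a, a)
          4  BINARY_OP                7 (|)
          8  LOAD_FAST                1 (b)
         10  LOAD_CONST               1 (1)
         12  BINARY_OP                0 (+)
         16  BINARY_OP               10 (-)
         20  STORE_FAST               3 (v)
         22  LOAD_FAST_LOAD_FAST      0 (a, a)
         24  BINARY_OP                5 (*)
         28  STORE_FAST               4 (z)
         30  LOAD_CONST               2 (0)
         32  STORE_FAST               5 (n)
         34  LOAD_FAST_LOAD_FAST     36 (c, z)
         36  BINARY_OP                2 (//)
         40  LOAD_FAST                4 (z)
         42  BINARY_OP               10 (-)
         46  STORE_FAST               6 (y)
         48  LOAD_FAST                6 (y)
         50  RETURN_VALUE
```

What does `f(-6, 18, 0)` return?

LOAD_FAST_LOAD_FAST a,a → push -6,-6. Stack: [-6, -6]
BINARY_OP | → -6 | -6 = -6. Stack: [-6]
LOAD_FAST b → push 18. Stack: [-6, 18]
LOAD_CONST → push 1. Stack: [-6, 18, 1]
BINARY_OP + → 18 + 1 = 19. Stack: [-6, 19]
BINARY_OP - → -6 - 19 = -25. Stack: [-25]
STORE_FAST v → v=-25. Stack: []
LOAD_FAST_LOAD_FAST a,a → push -6,-6. Stack: [-6, -6]
BINARY_OP * → -6 * -6 = 36. Stack: [36]
STORE_FAST z → z=36. Stack: []
LOAD_CONST → push 0. Stack: [0]
STORE_FAST n → n=0. Stack: []
LOAD_FAST_LOAD_FAST c,z → push 0,36. Stack: [0, 36]
BINARY_OP // → 0 // 36 = 0. Stack: [0]
LOAD_FAST z → push 36. Stack: [0, 36]
BINARY_OP - → 0 - 36 = -36. Stack: [-36]
STORE_FAST y → y=-36. Stack: []
LOAD_FAST y → push -36. Stack: [-36]
RETURN_VALUE → return -36.

-36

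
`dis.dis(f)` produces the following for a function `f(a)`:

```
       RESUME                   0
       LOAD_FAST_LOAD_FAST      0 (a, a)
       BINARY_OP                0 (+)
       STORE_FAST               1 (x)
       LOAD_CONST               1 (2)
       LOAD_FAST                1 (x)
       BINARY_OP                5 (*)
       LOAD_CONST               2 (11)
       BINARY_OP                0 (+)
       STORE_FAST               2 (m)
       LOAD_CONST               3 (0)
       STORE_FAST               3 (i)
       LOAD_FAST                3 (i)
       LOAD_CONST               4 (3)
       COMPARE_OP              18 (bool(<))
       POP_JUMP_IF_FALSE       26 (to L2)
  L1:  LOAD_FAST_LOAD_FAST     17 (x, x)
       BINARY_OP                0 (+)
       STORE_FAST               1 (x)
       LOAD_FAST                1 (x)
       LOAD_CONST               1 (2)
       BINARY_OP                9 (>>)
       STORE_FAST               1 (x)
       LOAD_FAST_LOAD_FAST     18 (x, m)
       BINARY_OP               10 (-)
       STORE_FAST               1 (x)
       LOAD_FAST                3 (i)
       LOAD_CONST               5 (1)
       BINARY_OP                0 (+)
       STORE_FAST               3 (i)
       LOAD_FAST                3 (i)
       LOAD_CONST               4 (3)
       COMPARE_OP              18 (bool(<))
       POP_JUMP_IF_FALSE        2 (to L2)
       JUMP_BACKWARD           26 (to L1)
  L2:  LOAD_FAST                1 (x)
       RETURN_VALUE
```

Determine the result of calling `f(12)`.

LOAD_FAST_LOAD_FAST a,a → push 12,12
BINARY_OP + → 12 + 12 = 24
STORE_FAST x → x=24
LOAD_CONST → push 2
LOAD_FAST x → push 24
BINARY_OP * → 2 * 24 = 48
LOAD_CONST → push 11
BINARY_OP + → 48 + 11 = 59
STORE_FAST m → m=59
LOAD_CONST → push 0
STORE_FAST i → i=0
LOAD_FAST i → push 0
LOAD_CONST → push 3
COMPARE_OP bool(<) → 0 vs 3 = True
POP_JUMP_IF_FALSE → pop True; no jump
LOAD_FAST_LOAD_FAST x,x → push 24,24
BINARY_OP + → 24 + 24 = 48
STORE_FAST x → x=48
LOAD_FAST x → push 48
LOAD_CONST → push 2
BINARY_OP >> → 48 >> 2 = 12
STORE_FAST x → x=12
LOAD_FAST_LOAD_FAST x,m → push 12,59
BINARY_OP - → 12 - 59 = -47
STORE_FAST x → x=-47
LOAD_FAST i → push 0
LOAD_CONST → push 1
BINARY_OP + → 0 + 1 = 1
STORE_FAST i → i=1
LOAD_FAST i → push 1
LOAD_CONST → push 3
COMPARE_OP bool(<) → 1 vs 3 = True
POP_JUMP_IF_FALSE → pop True; no jump
LOAD_FAST_LOAD_FAST x,x → push -47,-47
BINARY_OP + → -47 + -47 = -94
STORE_FAST x → x=-94
LOAD_FAST x → push -94
LOAD_CONST → push 2
BINARY_OP >> → -94 >> 2 = -24
STORE_FAST x → x=-24
LOAD_FAST_LOAD_FAST x,m → push -24,59
BINARY_OP - → -24 - 59 = -83
STORE_FAST x → x=-83
LOAD_FAST i → push 1
LOAD_CONST → push 1
BINARY_OP + → 1 + 1 = 2
STORE_FAST i → i=2
LOAD_FAST i → push 2
LOAD_CONST → push 3
COMPARE_OP bool(<) → 2 vs 3 = True
POP_JUMP_IF_FALSE → pop True; no jump
LOAD_FAST_LOAD_FAST x,x → push -83,-83
BINARY_OP + → -83 + -83 = -166
STORE_FAST x → x=-166
LOAD_FAST x → push -166
LOAD_CONST → push 2
BINARY_OP >> → -166 >> 2 = -42
STORE_FAST x → x=-42
LOAD_FAST_LOAD_FAST x,m → push -42,59
BINARY_OP - → -42 - 59 = -101
STORE_FAST x → x=-101
LOAD_FAST i → push 2
LOAD_CONST → push 1
BINARY_OP + → 2 + 1 = 3
STORE_FAST i → i=3
LOAD_FAST i → push 3
LOAD_CONST → push 3
COMPARE_OP bool(<) → 3 vs 3 = False
POP_JUMP_IF_FALSE → pop False; jump
LOAD_FAST x → push -101
RETURN_VALUE → return -101.

-101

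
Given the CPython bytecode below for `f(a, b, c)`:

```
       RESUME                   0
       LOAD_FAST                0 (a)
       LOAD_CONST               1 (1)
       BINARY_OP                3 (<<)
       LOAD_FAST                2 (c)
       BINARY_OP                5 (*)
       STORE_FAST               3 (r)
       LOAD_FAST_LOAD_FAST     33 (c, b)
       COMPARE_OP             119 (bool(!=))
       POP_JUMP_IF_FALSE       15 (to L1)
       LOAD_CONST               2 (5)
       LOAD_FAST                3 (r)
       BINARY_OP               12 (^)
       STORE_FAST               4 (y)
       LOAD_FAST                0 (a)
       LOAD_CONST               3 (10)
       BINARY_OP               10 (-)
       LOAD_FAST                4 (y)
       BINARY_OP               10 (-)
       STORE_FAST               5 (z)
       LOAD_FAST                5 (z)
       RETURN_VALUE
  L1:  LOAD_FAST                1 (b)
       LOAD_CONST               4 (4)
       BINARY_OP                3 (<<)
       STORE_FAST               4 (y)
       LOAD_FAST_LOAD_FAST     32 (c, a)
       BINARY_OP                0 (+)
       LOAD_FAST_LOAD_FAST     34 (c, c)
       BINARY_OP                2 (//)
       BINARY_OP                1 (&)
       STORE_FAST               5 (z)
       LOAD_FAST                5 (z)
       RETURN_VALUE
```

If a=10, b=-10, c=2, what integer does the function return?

LOAD_FAST a → push 10. Stack: [10]
LOAD_CONST → push 1. Stack: [10, 1]
BINARY_OP << → 10 << 1 = 20. Stack: [20]
LOAD_FAST c → push 2. Stack: [20, 2]
BINARY_OP * → 20 * 2 = 40. Stack: [40]
STORE_FAST r → r=40. Stack: []
LOAD_FAST_LOAD_FAST c,b → push 2,-10. Stack: [2, -10]
COMPARE_OP bool(!=) → 2 vs -10 = True. Stack: [True]
POP_JUMP_IF_FALSE → pop True; no jump. Stack: []
LOAD_CONST → push 5. Stack: [5]
LOAD_FAST r → push 40. Stack: [5, 40]
BINARY_OP ^ → 5 ^ 40 = 45. Stack: [45]
STORE_FAST y → y=45. Stack: []
LOAD_FAST a → push 10. Stack: [10]
LOAD_CONST → push 10. Stack: [10, 10]
BINARY_OP - → 10 - 10 = 0. Stack: [0]
LOAD_FAST y → push 45. Stack: [0, 45]
BINARY_OP - → 0 - 45 = -45. Stack: [-45]
STORE_FAST z → z=-45. Stack: []
LOAD_FAST z → push -45. Stack: [-45]
RETURN_VALUE → return -45.

-45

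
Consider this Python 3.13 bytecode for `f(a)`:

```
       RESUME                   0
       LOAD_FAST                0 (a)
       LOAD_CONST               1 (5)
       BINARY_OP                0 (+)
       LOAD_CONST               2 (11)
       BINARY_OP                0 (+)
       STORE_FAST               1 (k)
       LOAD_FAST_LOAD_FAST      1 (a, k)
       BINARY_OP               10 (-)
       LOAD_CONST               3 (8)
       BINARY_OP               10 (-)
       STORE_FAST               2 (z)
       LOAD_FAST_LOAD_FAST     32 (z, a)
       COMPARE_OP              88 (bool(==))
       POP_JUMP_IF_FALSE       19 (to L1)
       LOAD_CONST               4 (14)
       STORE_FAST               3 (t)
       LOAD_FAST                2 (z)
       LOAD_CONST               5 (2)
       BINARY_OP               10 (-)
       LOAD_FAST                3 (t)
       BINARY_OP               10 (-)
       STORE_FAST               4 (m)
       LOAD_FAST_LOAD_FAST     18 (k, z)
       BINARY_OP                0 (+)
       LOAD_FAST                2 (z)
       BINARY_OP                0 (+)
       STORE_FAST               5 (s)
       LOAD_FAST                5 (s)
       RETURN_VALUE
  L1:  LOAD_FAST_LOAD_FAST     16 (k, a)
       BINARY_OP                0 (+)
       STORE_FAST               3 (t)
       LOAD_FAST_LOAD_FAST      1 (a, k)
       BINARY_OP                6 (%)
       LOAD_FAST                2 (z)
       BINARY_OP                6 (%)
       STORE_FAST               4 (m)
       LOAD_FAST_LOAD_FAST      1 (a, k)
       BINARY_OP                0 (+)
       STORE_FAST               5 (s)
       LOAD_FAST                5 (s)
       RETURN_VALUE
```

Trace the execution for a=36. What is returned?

LOAD_FAST a → push 36. Stack: [36]
LOAD_CONST → push 5. Stack: [36, 5]
BINARY_OP + → 36 + 5 = 41. Stack: [41]
LOAD_CONST → push 11. Stack: [41, 11]
BINARY_OP + → 41 + 11 = 52. Stack: [52]
STORE_FAST k → k=52. Stack: []
LOAD_FAST_LOAD_FAST a,k → push 36,52. Stack: [36, 52]
BINARY_OP - → 36 - 52 = -16. Stack: [-16]
LOAD_CONST → push 8. Stack: [-16, 8]
BINARY_OP - → -16 - 8 = -24. Stack: [-24]
STORE_FAST z → z=-24. Stack: []
LOAD_FAST_LOAD_FAST z,a → push -24,36. Stack: [-24, 36]
COMPARE_OP bool(==) → -24 vs 36 = False. Stack: [False]
POP_JUMP_IF_FALSE → pop False; jump. Stack: []
LOAD_FAST_LOAD_FAST k,a → push 52,36. Stack: [52, 36]
BINARY_OP + → 52 + 36 = 88. Stack: [88]
STORE_FAST t → t=88. Stack: []
LOAD_FAST_LOAD_FAST a,k → push 36,52. Stack: [36, 52]
BINARY_OP % → 36 % 52 = 36. Stack: [36]
LOAD_FAST z → push -24. Stack: [36, -24]
BINARY_OP % → 36 % -24 = -12. Stack: [-12]
STORE_FAST m → m=-12. Stack: []
LOAD_FAST_LOAD_FAST a,k → push 36,52. Stack: [36, 52]
BINARY_OP + → 36 + 52 = 88. Stack: [88]
STORE_FAST s → s=88. Stack: []
LOAD_FAST s → push 88. Stack: [88]
RETURN_VALUE → return 88.

88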